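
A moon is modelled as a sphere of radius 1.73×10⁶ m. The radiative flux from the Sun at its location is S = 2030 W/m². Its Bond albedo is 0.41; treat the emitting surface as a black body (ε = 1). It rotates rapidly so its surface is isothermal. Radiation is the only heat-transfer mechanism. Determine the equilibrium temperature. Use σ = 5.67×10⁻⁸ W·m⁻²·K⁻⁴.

At equilibrium, absorbed power = emitted power.
Absorbing cross-section = πr² = 9.402×10¹² m²; emitting surface = 4πr² = 3.761×10¹³ m² (ratio 4).
(1−a)S·A_cross = εσ·A_surf·T⁴  ⇒  T⁴ = (1−a)S/(4σ).
T⁴ = 0.590·2030/(4·5.67×10⁻⁸) = 5.281×10⁹ K⁴.
T = (5.281×10⁹)^(1/4).

T ≈ 270 K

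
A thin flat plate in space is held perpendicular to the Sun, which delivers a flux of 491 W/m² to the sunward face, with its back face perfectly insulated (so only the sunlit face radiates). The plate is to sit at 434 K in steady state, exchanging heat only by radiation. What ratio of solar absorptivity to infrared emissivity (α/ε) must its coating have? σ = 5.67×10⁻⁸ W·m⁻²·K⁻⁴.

Balance: αS·A = εσ·1A·T⁴ ⇒ α/ε = σT⁴/S.
α/ε = 5.67×10⁻⁸·(434)⁴/491 = 5.67×10⁻⁸·3.548×10¹⁰/491.

α/ε ≈ 4.10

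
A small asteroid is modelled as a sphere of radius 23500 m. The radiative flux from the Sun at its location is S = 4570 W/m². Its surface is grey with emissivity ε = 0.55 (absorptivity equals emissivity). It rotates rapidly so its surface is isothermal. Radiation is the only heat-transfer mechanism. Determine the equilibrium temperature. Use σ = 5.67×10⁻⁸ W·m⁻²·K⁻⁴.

T ≈ 377 K

At equilibrium, absorbed power = emitted power.
Absorbing cross-section = πr² = 1.735×10⁹ m²; emitting surface = 4πr² = 6.940×10⁹ m² (ratio 4).
εS·A_cross = εσ·A_surf·T⁴  ⇒  T⁴ = S/(4σ)   (ε cancels).
T⁴ = 4570/(4·5.67×10⁻⁸) = 2.015×10¹⁰ K⁴.
T = (2.015×10¹⁰)^(1/4).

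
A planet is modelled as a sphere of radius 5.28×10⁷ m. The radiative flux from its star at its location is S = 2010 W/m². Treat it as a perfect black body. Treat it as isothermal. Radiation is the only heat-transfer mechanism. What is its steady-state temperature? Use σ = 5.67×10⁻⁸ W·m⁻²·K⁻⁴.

T ≈ 307 K

At equilibrium, absorbed power = emitted power.
Absorbing cross-section = πr² = 8.758×10¹⁵ m²; emitting surface = 4πr² = 3.503×10¹⁶ m² (ratio 4).
S·A_cross = εσ·A_surf·T⁴  ⇒  T⁴ = S/(4σ).
T⁴ = 1.00·2010/(4·5.67×10⁻⁸) = 8.862×10⁹ K⁴.
T = (8.862×10⁹)^(1/4).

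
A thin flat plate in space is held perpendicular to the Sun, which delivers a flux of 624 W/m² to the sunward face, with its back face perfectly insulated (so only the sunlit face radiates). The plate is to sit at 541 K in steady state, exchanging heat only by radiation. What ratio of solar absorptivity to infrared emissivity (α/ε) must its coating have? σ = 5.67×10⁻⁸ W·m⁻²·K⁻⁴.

Balance: αS·A = εσ·1A·T⁴ ⇒ α/ε = σT⁴/S.
α/ε = 5.67×10⁻⁸·(541)⁴/624 = 5.67×10⁻⁸·8.566×10¹⁰/624.

α/ε ≈ 7.78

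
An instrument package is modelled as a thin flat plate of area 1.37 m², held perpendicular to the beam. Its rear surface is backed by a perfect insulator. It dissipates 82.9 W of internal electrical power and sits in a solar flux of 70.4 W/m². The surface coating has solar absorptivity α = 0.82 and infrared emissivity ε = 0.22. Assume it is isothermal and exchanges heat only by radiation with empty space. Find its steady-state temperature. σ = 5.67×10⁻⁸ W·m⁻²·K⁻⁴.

T ≈ 312 K

At steady state, absorbed solar power + internal power = radiated power.
Absorbed: α·S·A_cross = 0.82·70.4·1.370 = 79.09 W (cross-section A).
Total input = 79.09 + 82.9 = 162.0 W.
Radiated: εσ·A_surf·T⁴ with A_surf = A = 1.370 m².
T⁴ = 162.0/(0.22·5.67×10⁻⁸·1.370) = 9.479×10⁹ K⁴.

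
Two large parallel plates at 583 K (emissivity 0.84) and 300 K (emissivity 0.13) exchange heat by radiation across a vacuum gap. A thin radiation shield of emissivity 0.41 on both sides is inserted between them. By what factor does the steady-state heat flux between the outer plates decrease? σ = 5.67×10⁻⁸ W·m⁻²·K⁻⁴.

Without shield: q₀ = σΔ(T⁴)/(1/ε₁+1/ε₂−1) with denominator 7.883.
With shield the two gaps are in series; the resistances add: (1/ε₁+1/ε_s−1)+(1/ε_s+1/ε₂−1) = 2.630+9.131 = 11.76.
Heat-flux ratio q₀/q = 11.76/7.883.

factor ≈ 1.49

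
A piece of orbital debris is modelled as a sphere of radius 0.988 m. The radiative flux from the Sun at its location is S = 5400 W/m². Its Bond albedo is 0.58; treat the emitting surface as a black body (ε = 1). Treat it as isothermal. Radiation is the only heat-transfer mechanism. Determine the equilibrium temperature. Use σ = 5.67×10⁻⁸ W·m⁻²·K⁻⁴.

At equilibrium, absorbed power = emitted power.
Absorbing cross-section = πr² = 3.067 m²; emitting surface = 4πr² = 12.27 m² (ratio 4).
(1−a)S·A_cross = εσ·A_surf·T⁴  ⇒  T⁴ = (1−a)S/(4σ).
T⁴ = 0.420·5400/(4·5.67×10⁻⁸) = 1.000×10¹⁰ K⁴.
T = (1.000×10¹⁰)^(1/4).

T ≈ 316 K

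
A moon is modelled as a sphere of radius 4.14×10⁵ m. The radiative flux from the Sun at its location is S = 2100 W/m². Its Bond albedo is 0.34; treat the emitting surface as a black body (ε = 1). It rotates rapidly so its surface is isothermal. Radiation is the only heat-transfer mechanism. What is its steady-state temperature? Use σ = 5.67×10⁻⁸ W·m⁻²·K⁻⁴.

At equilibrium, absorbed power = emitted power.
Absorbing cross-section = πr² = 5.385×10¹¹ m²; emitting surface = 4πr² = 2.154×10¹² m² (ratio 4).
(1−a)S·A_cross = εσ·A_surf·T⁴  ⇒  T⁴ = (1−a)S/(4σ).
T⁴ = 0.660·2100/(4·5.67×10⁻⁸) = 6.111×10⁹ K⁴.
T = (6.111×10⁹)^(1/4).

T ≈ 280 K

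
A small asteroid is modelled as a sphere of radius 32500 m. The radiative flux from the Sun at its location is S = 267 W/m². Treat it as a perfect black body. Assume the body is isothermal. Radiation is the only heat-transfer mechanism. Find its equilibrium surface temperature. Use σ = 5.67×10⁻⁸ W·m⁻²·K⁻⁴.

At equilibrium, absorbed power = emitted power.
Absorbing cross-section = πr² = 3.318×10⁹ m²; emitting surface = 4πr² = 1.327×10¹⁰ m² (ratio 4).
S·A_cross = εσ·A_surf·T⁴  ⇒  T⁴ = S/(4σ).
T⁴ = 1.00·267/(4·5.67×10⁻⁸) = 1.177×10⁹ K⁴.
T = (1.177×10⁹)^(1/4).

T ≈ 185 K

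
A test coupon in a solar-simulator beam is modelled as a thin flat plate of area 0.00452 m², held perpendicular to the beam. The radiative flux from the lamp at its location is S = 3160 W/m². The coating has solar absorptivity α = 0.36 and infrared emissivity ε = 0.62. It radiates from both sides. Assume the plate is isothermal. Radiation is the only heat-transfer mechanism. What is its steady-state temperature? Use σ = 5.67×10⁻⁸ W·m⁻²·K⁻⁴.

At equilibrium, absorbed power = emitted power.
Absorbing cross-section = A = 0.004520 m²; emitting surface = 2A = 0.009040 m² (ratio 2).
αS·A_cross = εσ·A_surf·T⁴  ⇒  T⁴ = αS/(ε·2σ).
T⁴ = 0.360·3160/(0.62·2·5.67×10⁻⁸) = 1.618×10¹⁰ K⁴.
T = (1.618×10¹⁰)^(1/4).

T ≈ 357 K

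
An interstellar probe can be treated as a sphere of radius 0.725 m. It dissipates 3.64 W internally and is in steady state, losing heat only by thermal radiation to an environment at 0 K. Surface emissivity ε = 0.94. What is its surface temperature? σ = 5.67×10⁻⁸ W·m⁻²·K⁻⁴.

T ≈ 56.7 K

Steady state: internal power = radiated power, P = εσA T⁴.
Radiating area A = 4πr² = 6.605 m².
T⁴ = P/(εσA) = 3.64/(0.94·5.67×10⁻⁸·6.605) = 1.034×10⁷ K⁴.
T = (1.034×10⁷)^(1/4).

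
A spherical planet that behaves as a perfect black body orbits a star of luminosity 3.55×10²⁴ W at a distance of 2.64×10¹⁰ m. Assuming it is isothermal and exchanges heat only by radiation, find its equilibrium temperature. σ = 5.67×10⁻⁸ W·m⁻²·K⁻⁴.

T ≈ 206 K

First find the stellar flux at distance d: S = L/(4πd²) = 3.55×10²⁴/(4π·(2.64×10¹⁰)²) = 405.3 W/m².
For an isothermal sphere, absorbed (1−a)S·πr² = emitted σ·4πr²·T⁴, so T⁴ = (1−a)S/(4σ).
T⁴ = 1.00·405.3/(4·5.67×10⁻⁸) = 1.787×10⁹ K⁴.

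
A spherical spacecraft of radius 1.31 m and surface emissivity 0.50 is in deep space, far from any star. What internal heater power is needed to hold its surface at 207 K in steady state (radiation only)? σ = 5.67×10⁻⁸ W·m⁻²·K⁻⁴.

P = εσ·4πr²·T⁴.
4πr² = 21.57 m²; T⁴ = 1.836×10⁹ K⁴.
P = 0.50·5.67×10⁻⁸·21.57·1.836×10⁹.

P ≈ 1120 W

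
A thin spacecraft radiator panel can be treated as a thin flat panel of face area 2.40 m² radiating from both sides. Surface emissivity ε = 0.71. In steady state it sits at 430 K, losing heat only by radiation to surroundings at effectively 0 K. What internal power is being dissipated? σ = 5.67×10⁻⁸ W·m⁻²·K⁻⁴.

Steady state: P = εσA T⁴.
A = 2·2.40 = 4.800 m²; T⁴ = (430)⁴ = 3.419×10¹⁰ K⁴.
P = 0.71 × 5.67×10⁻⁸ × 4.800 × 3.419×10¹⁰.

P ≈ 6610 W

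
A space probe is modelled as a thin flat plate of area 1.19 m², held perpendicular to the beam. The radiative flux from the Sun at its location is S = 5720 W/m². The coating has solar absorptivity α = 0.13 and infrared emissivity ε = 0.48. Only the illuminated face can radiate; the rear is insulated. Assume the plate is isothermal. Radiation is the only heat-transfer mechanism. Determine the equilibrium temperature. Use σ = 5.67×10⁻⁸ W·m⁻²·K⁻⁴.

T ≈ 407 K

At equilibrium, absorbed power = emitted power.
Absorbing cross-section = A = 1.190 m²; emitting surface = A = 1.190 m² (ratio 1).
αS·A_cross = εσ·A_surf·T⁴  ⇒  T⁴ = αS/(ε·1σ).
T⁴ = 0.130·5720/(0.48·1·5.67×10⁻⁸) = 2.732×10¹⁰ K⁴.
T = (2.732×10¹⁰)^(1/4).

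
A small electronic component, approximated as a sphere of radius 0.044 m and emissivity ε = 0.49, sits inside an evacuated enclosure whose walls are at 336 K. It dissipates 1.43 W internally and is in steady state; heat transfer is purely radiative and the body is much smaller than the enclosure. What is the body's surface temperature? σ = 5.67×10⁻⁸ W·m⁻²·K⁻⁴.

T ≈ 349 K

For a small grey body in a large enclosure, net radiated power = εσA(T⁴ − T_w⁴).
Steady state: P = εσA(T⁴ − T_w⁴) with A = 4πr² = 0.02433 m².
T⁴ = P/(εσA) + T_w⁴ = 1.43/(0.49·5.67×10⁻⁸·0.02433) + (336)⁴
    = 2.116×10⁹ + 1.275×10¹⁰ = 1.486×10¹⁰ K⁴.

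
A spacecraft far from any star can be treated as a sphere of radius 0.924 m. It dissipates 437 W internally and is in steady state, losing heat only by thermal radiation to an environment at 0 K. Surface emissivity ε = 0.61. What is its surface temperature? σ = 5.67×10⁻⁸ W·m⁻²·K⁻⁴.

Steady state: internal power = radiated power, P = εσA T⁴.
Radiating area A = 4πr² = 10.73 m².
T⁴ = P/(εσA) = 437/(0.61·5.67×10⁻⁸·10.73) = 1.178×10⁹ K⁴.
T = (1.178×10⁹)^(1/4).

T ≈ 185 K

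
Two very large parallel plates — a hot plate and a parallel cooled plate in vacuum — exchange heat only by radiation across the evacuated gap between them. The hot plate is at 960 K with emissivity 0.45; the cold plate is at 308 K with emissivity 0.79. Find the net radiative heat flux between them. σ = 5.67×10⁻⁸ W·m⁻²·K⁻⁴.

q ≈ 19200 W/m²

For two infinite grey parallel plates, q = σ(T₁⁴ − T₂⁴)/(1/ε₁ + 1/ε₂ − 1).
T₁⁴ − T₂⁴ = 8.493×10¹¹ − 8.999×10⁹ = 8.403×10¹¹ K⁴.
1/ε₁ + 1/ε₂ − 1 = 2.222 + 1.266 − 1 = 2.488.
q = 5.67×10⁻⁸ × 8.403×10¹¹ / 2.488.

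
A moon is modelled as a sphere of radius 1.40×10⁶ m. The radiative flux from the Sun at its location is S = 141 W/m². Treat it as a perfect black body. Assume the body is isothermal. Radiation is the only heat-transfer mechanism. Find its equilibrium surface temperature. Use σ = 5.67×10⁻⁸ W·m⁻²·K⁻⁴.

At equilibrium, absorbed power = emitted power.
Absorbing cross-section = πr² = 6.158×10¹² m²; emitting surface = 4πr² = 2.463×10¹³ m² (ratio 4).
S·A_cross = εσ·A_surf·T⁴  ⇒  T⁴ = S/(4σ).
T⁴ = 1.00·141/(4·5.67×10⁻⁸) = 6.217×10⁸ K⁴.
T = (6.217×10⁸)^(1/4).

T ≈ 158 K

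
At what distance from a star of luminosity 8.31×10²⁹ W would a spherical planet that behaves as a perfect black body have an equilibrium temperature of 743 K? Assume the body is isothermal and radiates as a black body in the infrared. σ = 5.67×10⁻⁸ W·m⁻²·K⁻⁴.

For an isothermal black-emitting sphere, (1−a)S·πr² = σ·4πr²·T⁴ ⇒ S = 4σT⁴/(1−a).
S = 4·5.67×10⁻⁸·(743)⁴/1.00 = 69120 W/m².
Flux falls as S = L/(4πd²), so d = √(L/(4πS)) = √(8.31×10²⁹/(4π·69120)).

d ≈ 9.78×10¹¹ m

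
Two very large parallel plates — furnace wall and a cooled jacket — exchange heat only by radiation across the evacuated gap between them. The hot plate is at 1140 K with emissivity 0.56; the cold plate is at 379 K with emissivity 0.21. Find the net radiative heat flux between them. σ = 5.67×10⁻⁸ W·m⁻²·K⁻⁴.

q ≈ 17100 W/m²

For two infinite grey parallel plates, q = σ(T₁⁴ − T₂⁴)/(1/ε₁ + 1/ε₂ − 1).
T₁⁴ − T₂⁴ = 1.689×10¹² − 2.063×10¹⁰ = 1.668×10¹² K⁴.
1/ε₁ + 1/ε₂ − 1 = 1.786 + 4.762 − 1 = 5.548.
q = 5.67×10⁻⁸ × 1.668×10¹² / 5.548.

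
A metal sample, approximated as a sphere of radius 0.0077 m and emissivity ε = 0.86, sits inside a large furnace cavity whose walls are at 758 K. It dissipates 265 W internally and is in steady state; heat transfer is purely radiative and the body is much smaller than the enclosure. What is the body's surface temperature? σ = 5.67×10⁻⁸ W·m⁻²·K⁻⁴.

For a small grey body in a large enclosure, net radiated power = εσA(T⁴ − T_w⁴).
Steady state: P = εσA(T⁴ − T_w⁴) with A = 4πr² = 7.451×10⁻⁴ m².
T⁴ = P/(εσA) + T_w⁴ = 265/(0.86·5.67×10⁻⁸·7.451×10⁻⁴) + (758)⁴
    = 7.294×10¹² + 3.301×10¹¹ = 7.624×10¹² K⁴.

T ≈ 1660 K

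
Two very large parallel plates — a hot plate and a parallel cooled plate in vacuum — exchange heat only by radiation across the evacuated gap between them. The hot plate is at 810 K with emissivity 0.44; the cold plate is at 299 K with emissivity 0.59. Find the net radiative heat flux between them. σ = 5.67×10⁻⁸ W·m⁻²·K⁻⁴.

For two infinite grey parallel plates, q = σ(T₁⁴ − T₂⁴)/(1/ε₁ + 1/ε₂ − 1).
T₁⁴ − T₂⁴ = 4.305×10¹¹ − 7.993×10⁹ = 4.225×10¹¹ K⁴.
1/ε₁ + 1/ε₂ − 1 = 2.273 + 1.695 − 1 = 2.968.
q = 5.67×10⁻⁸ × 4.225×10¹¹ / 2.968.

q ≈ 8070 W/m²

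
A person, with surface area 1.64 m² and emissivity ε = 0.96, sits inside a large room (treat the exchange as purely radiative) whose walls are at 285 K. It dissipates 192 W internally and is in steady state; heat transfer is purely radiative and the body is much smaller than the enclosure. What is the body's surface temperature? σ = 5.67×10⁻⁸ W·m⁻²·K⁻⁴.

For a small grey body in a large enclosure, net radiated power = εσA(T⁴ − T_w⁴).
Steady state: P = εσA(T⁴ − T_w⁴) with A = 1.64 m².
T⁴ = P/(εσA) + T_w⁴ = 192/(0.96·5.67×10⁻⁸·1.640) + (285)⁴
    = 2.151×10⁹ + 6.598×10⁹ = 8.748×10⁹ K⁴.

T ≈ 306 K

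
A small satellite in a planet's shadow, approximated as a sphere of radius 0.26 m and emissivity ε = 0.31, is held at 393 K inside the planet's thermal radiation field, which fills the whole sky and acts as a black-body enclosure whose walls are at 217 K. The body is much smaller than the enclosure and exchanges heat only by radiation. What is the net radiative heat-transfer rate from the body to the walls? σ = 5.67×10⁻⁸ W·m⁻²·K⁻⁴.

For a small grey body in a large enclosure: P_net = εσA(T_body⁴ − T_wall⁴).
A = 4πr² = 0.8495 m²; T_body⁴ − T_wall⁴ = 2.385×10¹⁰ − 2.217×10⁹ = 2.164×10¹⁰ K⁴.
|P_net| = 0.31·5.67×10⁻⁸·0.8495·2.164×10¹⁰.

P_net ≈ 323 W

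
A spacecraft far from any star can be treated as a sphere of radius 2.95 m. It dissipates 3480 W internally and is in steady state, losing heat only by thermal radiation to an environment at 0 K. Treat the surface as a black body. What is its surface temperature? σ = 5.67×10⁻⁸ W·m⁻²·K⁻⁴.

T ≈ 154 K

Steady state: internal power = radiated power, P = εσA T⁴.
Radiating area A = 4πr² = 109.4 m².
T⁴ = P/(εσA) = 3480/(1.0·5.67×10⁻⁸·109.4) = 5.612×10⁸ K⁴.
T = (5.612×10⁸)^(1/4).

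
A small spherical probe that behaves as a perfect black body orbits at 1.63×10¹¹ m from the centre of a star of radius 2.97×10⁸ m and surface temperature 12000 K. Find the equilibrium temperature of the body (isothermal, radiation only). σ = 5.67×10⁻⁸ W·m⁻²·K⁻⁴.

The star's surface emits σT_*⁴; at distance d the flux is S = σT_*⁴(R_*/d)².
S = 5.67×10⁻⁸·(12000)⁴·(2.97×10⁸/1.63×10¹¹)² = 3903 W/m².
For an isothermal sphere T⁴ = (1−a)S/(4σ) = 1.721×10¹⁰ K⁴.

T ≈ 362 K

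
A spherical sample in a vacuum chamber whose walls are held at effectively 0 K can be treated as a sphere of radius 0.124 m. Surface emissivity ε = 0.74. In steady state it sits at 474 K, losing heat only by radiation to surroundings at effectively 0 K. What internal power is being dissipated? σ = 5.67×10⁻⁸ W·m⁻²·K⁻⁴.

Steady state: P = εσA T⁴.
A = 4πr² = 0.1932 m²; T⁴ = (474)⁴ = 5.048×10¹⁰ K⁴.
P = 0.74 × 5.67×10⁻⁸ × 0.1932 × 5.048×10¹⁰.

P ≈ 409 W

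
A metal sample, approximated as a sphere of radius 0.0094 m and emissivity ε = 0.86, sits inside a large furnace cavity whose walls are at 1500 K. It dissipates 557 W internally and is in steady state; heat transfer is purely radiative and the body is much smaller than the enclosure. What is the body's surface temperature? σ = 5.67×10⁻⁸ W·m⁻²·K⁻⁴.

T ≈ 1980 K

For a small grey body in a large enclosure, net radiated power = εσA(T⁴ − T_w⁴).
Steady state: P = εσA(T⁴ − T_w⁴) with A = 4πr² = 0.001110 m².
T⁴ = P/(εσA) + T_w⁴ = 557/(0.86·5.67×10⁻⁸·0.001110) + (1500)⁴
    = 1.029×10¹³ + 5.062×10¹² = 1.535×10¹³ K⁴.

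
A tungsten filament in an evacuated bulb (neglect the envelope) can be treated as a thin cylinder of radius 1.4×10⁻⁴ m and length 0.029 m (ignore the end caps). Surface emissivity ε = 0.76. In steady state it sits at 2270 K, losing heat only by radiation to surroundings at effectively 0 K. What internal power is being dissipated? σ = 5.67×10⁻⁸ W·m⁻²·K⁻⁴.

Steady state: P = εσA T⁴.
A = 2πrL = 2.551×10⁻⁵ m²; T⁴ = (2270)⁴ = 2.655×10¹³ K⁴.
P = 0.76 × 5.67×10⁻⁸ × 2.551×10⁻⁵ × 2.655×10¹³.

P ≈ 29.2 W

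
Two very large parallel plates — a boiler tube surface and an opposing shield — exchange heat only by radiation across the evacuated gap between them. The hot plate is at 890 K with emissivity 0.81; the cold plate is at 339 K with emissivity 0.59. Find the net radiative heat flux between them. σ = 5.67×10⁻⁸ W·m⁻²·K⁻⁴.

q ≈ 18000 W/m²

For two infinite grey parallel plates, q = σ(T₁⁴ − T₂⁴)/(1/ε₁ + 1/ε₂ − 1).
T₁⁴ − T₂⁴ = 6.274×10¹¹ − 1.321×10¹⁰ = 6.142×10¹¹ K⁴.
1/ε₁ + 1/ε₂ − 1 = 1.235 + 1.695 − 1 = 1.929.
q = 5.67×10⁻⁸ × 6.142×10¹¹ / 1.929.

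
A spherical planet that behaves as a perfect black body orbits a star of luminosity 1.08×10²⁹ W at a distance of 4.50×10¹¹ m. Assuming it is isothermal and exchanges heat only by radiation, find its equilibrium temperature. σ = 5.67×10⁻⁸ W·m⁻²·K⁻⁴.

T ≈ 658 K

First find the stellar flux at distance d: S = L/(4πd²) = 1.08×10²⁹/(4π·(4.50×10¹¹)²) = 42440 W/m².
For an isothermal sphere, absorbed (1−a)S·πr² = emitted σ·4πr²·T⁴, so T⁴ = (1−a)S/(4σ).
T⁴ = 1.00·42440/(4·5.67×10⁻⁸) = 1.871×10¹¹ K⁴.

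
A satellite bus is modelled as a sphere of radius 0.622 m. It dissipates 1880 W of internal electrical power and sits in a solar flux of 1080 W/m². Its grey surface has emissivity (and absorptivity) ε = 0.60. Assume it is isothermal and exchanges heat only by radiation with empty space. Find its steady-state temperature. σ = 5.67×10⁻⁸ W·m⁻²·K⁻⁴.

At steady state, absorbed solar power + internal power = radiated power.
Absorbed: α·S·A_cross = 0.60·1080·1.215 = 787.6 W (cross-section πr²).
Total input = 787.6 + 1880 = 2668 W.
Radiated: εσ·A_surf·T⁴ with A_surf = 4πr² = 4.862 m².
T⁴ = 2668/(0.60·5.67×10⁻⁸·4.862) = 1.613×10¹⁰ K⁴.

T ≈ 356 K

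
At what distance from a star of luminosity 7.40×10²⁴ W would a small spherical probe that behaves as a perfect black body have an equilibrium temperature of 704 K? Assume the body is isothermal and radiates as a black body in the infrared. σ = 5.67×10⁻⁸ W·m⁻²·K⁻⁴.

For an isothermal black-emitting sphere, (1−a)S·πr² = σ·4πr²·T⁴ ⇒ S = 4σT⁴/(1−a).
S = 4·5.67×10⁻⁸·(704)⁴/1.00 = 55710 W/m².
Flux falls as S = L/(4πd²), so d = √(L/(4πS)) = √(7.40×10²⁴/(4π·55710)).

d ≈ 3.25×10⁹ m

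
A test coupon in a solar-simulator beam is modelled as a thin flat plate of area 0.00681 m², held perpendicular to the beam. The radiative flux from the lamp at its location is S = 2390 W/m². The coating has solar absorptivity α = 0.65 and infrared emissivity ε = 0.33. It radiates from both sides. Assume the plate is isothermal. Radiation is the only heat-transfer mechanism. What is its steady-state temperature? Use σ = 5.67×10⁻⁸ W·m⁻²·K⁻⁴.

At equilibrium, absorbed power = emitted power.
Absorbing cross-section = A = 0.006810 m²; emitting surface = 2A = 0.01362 m² (ratio 2).
αS·A_cross = εσ·A_surf·T⁴  ⇒  T⁴ = αS/(ε·2σ).
T⁴ = 0.650·2390/(0.33·2·5.67×10⁻⁸) = 4.151×10¹⁰ K⁴.
T = (4.151×10¹⁰)^(1/4).

T ≈ 451 K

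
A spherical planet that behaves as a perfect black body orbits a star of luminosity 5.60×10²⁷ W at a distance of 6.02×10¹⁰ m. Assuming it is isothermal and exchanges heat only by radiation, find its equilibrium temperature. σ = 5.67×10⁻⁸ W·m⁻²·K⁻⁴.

First find the stellar flux at distance d: S = L/(4πd²) = 5.60×10²⁷/(4π·(6.02×10¹⁰)²) = 1.230×10⁵ W/m².
For an isothermal sphere, absorbed (1−a)S·πr² = emitted σ·4πr²·T⁴, so T⁴ = (1−a)S/(4σ).
T⁴ = 1.00·1.230×10⁵/(4·5.67×10⁻⁸) = 5.422×10¹¹ K⁴.

T ≈ 858 K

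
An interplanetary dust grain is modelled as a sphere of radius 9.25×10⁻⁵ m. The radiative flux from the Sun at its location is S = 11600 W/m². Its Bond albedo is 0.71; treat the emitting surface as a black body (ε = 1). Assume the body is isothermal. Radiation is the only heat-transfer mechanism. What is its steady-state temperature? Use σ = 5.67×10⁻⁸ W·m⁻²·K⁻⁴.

T ≈ 349 K

At equilibrium, absorbed power = emitted power.
Absorbing cross-section = πr² = 2.688×10⁻⁸ m²; emitting surface = 4πr² = 1.075×10⁻⁷ m² (ratio 4).
(1−a)S·A_cross = εσ·A_surf·T⁴  ⇒  T⁴ = (1−a)S/(4σ).
T⁴ = 0.290·11600/(4·5.67×10⁻⁸) = 1.483×10¹⁰ K⁴.
T = (1.483×10¹⁰)^(1/4).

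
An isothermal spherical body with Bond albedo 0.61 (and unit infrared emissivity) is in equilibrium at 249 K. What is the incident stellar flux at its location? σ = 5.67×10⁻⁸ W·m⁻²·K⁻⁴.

(1−a)S·πr² = σ·4πr²·T⁴ ⇒ S = 4σT⁴/(1−a).
S = 4·5.67×10⁻⁸·3.844×10⁹/0.390.

S ≈ 2240 W/m²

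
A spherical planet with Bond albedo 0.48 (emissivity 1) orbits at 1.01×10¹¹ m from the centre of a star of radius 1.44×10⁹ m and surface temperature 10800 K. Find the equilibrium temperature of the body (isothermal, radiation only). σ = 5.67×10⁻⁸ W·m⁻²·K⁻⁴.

T ≈ 774 K

The star's surface emits σT_*⁴; at distance d the flux is S = σT_*⁴(R_*/d)².
S = 5.67×10⁻⁸·(10800)⁴·(1.44×10⁹/1.01×10¹¹)² = 1.568×10⁵ W/m².
For an isothermal sphere T⁴ = (1−a)S/(4σ) = 3.595×10¹¹ K⁴.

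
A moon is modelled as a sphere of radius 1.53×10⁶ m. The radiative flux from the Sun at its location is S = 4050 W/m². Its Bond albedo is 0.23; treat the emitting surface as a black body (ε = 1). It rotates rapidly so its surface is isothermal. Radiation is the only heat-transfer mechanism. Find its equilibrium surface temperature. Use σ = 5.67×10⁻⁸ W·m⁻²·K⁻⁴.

T ≈ 342 K

At equilibrium, absorbed power = emitted power.
Absorbing cross-section = πr² = 7.354×10¹² m²; emitting surface = 4πr² = 2.942×10¹³ m² (ratio 4).
(1−a)S·A_cross = εσ·A_surf·T⁴  ⇒  T⁴ = (1−a)S/(4σ).
T⁴ = 0.770·4050/(4·5.67×10⁻⁸) = 1.375×10¹⁰ K⁴.
T = (1.375×10¹⁰)^(1/4).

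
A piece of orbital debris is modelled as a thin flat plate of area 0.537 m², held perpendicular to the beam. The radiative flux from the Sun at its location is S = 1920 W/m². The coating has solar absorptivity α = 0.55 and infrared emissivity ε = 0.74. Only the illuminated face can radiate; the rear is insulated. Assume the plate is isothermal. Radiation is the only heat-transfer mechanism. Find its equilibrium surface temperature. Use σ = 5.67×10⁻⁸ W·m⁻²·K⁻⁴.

T ≈ 398 K

At equilibrium, absorbed power = emitted power.
Absorbing cross-section = A = 0.5370 m²; emitting surface = A = 0.5370 m² (ratio 1).
αS·A_cross = εσ·A_surf·T⁴  ⇒  T⁴ = αS/(ε·1σ).
T⁴ = 0.550·1920/(0.74·1·5.67×10⁻⁸) = 2.517×10¹⁰ K⁴.
T = (2.517×10¹⁰)^(1/4).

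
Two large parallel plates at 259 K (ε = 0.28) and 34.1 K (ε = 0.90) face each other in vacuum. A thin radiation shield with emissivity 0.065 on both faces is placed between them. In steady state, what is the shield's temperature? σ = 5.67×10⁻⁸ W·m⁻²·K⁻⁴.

T_s ≈ 214 K

In steady state the net flux on the hot side equals that on the cold side.
σ(T₁⁴−T_s⁴)/D₁ = σ(T_s⁴−T₂⁴)/D₂, with D₁ = 1/ε₁+1/ε_s−1 = 17.96, D₂ = 1/ε_s+1/ε₂−1 = 15.50.
Solve for T_s⁴: T_s⁴ = (D₂·T₁⁴ + D₁·T₂⁴)/(D₁+D₂) = 2.085×10⁹ K⁴.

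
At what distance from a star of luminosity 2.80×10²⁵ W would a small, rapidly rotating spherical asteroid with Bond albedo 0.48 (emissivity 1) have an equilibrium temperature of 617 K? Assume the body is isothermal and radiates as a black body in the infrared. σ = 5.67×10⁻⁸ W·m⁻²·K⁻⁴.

d ≈ 5.94×10⁹ m

For an isothermal black-emitting sphere, (1−a)S·πr² = σ·4πr²·T⁴ ⇒ S = 4σT⁴/(1−a).
S = 4·5.67×10⁻⁸·(617)⁴/0.520 = 63210 W/m².
Flux falls as S = L/(4πd²), so d = √(L/(4πS)) = √(2.80×10²⁵/(4π·63210)).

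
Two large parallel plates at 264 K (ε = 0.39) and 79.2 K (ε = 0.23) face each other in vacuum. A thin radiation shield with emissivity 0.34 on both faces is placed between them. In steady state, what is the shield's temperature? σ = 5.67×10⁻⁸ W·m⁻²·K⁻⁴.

T_s ≈ 231 K

In steady state the net flux on the hot side equals that on the cold side.
σ(T₁⁴−T_s⁴)/D₁ = σ(T_s⁴−T₂⁴)/D₂, with D₁ = 1/ε₁+1/ε_s−1 = 4.505, D₂ = 1/ε_s+1/ε₂−1 = 6.289.
Solve for T_s⁴: T_s⁴ = (D₂·T₁⁴ + D₁·T₂⁴)/(D₁+D₂) = 2.847×10⁹ K⁴.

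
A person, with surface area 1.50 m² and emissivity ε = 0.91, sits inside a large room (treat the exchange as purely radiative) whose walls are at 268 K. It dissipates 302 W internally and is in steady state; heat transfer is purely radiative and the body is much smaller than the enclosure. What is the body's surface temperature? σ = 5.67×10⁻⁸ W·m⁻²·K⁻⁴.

T ≈ 309 K

For a small grey body in a large enclosure, net radiated power = εσA(T⁴ − T_w⁴).
Steady state: P = εσA(T⁴ − T_w⁴) with A = 1.50 m².
T⁴ = P/(εσA) + T_w⁴ = 302/(0.91·5.67×10⁻⁸·1.500) + (268)⁴
    = 3.902×10⁹ + 5.159×10⁹ = 9.061×10⁹ K⁴.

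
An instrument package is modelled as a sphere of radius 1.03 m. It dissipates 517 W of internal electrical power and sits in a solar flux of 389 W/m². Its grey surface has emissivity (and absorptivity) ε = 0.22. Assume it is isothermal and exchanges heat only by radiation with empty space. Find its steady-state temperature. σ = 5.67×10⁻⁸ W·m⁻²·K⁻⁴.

T ≈ 264 K

At steady state, absorbed solar power + internal power = radiated power.
Absorbed: α·S·A_cross = 0.22·389·3.333 = 285.2 W (cross-section πr²).
Total input = 285.2 + 517 = 802.2 W.
Radiated: εσ·A_surf·T⁴ with A_surf = 4πr² = 13.33 m².
T⁴ = 802.2/(0.22·5.67×10⁻⁸·13.33) = 4.824×10⁹ K⁴.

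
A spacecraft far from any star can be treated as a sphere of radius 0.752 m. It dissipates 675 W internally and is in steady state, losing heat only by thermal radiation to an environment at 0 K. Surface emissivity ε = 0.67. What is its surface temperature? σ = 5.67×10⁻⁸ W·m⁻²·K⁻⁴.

T ≈ 224 K

Steady state: internal power = radiated power, P = εσA T⁴.
Radiating area A = 4πr² = 7.106 m².
T⁴ = P/(εσA) = 675/(0.67·5.67×10⁻⁸·7.106) = 2.500×10⁹ K⁴.
T = (2.500×10⁹)^(1/4).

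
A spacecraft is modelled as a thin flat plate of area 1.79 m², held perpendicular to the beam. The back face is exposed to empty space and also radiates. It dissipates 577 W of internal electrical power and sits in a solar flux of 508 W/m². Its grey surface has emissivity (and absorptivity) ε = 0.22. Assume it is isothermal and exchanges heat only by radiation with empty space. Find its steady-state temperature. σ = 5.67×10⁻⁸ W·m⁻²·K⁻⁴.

At steady state, absorbed solar power + internal power = radiated power.
Absorbed: α·S·A_cross = 0.22·508·1.790 = 200.1 W (cross-section A).
Total input = 200.1 + 577 = 777.1 W.
Radiated: εσ·A_surf·T⁴ with A_surf = 2A = 3.580 m².
T⁴ = 777.1/(0.22·5.67×10⁻⁸·3.580) = 1.740×10¹⁰ K⁴.

T ≈ 363 K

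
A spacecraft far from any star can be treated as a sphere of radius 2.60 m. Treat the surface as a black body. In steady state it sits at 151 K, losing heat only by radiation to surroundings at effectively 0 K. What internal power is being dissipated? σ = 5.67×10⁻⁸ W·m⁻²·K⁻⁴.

Steady state: P = εσA T⁴.
A = 4πr² = 84.95 m²; T⁴ = (151)⁴ = 5.199×10⁸ K⁴.
P = 1.0 × 5.67×10⁻⁸ × 84.95 × 5.199×10⁸.

P ≈ 2500 W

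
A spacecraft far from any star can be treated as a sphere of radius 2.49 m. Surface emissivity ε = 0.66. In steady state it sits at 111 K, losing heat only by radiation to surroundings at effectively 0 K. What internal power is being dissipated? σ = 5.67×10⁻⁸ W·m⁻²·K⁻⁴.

P ≈ 443 W

Steady state: P = εσA T⁴.
A = 4πr² = 77.91 m²; T⁴ = (111)⁴ = 1.518×10⁸ K⁴.
P = 0.66 × 5.67×10⁻⁸ × 77.91 × 1.518×10⁸.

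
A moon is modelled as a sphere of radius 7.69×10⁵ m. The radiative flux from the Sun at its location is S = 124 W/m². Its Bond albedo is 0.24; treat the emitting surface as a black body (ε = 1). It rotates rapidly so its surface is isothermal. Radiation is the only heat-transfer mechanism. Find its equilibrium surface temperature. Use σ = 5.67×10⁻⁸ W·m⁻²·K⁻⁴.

T ≈ 143 K

At equilibrium, absorbed power = emitted power.
Absorbing cross-section = πr² = 1.858×10¹² m²; emitting surface = 4πr² = 7.431×10¹² m² (ratio 4).
(1−a)S·A_cross = εσ·A_surf·T⁴  ⇒  T⁴ = (1−a)S/(4σ).
T⁴ = 0.760·124/(4·5.67×10⁻⁸) = 4.155×10⁸ K⁴.
T = (4.155×10⁸)^(1/4).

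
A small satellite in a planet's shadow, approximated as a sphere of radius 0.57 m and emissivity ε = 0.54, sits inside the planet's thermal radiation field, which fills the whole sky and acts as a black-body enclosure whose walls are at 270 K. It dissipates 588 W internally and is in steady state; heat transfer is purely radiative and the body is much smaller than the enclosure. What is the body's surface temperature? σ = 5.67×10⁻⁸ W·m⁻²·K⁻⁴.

T ≈ 316 K

For a small grey body in a large enclosure, net radiated power = εσA(T⁴ − T_w⁴).
Steady state: P = εσA(T⁴ − T_w⁴) with A = 4πr² = 4.083 m².
T⁴ = P/(εσA) + T_w⁴ = 588/(0.54·5.67×10⁻⁸·4.083) + (270)⁴
    = 4.704×10⁹ + 5.314×10⁹ = 1.002×10¹⁰ K⁴.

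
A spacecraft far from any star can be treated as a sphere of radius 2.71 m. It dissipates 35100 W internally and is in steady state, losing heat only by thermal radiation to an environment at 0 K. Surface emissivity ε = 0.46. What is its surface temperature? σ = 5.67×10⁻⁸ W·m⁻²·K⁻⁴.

T ≈ 347 K

Steady state: internal power = radiated power, P = εσA T⁴.
Radiating area A = 4πr² = 92.29 m².
T⁴ = P/(εσA) = 35100/(0.46·5.67×10⁻⁸·92.29) = 1.458×10¹⁰ K⁴.
T = (1.458×10¹⁰)^(1/4).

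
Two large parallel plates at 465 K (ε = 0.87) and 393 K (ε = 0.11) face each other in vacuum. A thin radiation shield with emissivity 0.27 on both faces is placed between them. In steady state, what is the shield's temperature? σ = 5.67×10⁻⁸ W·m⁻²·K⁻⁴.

In steady state the net flux on the hot side equals that on the cold side.
σ(T₁⁴−T_s⁴)/D₁ = σ(T_s⁴−T₂⁴)/D₂, with D₁ = 1/ε₁+1/ε_s−1 = 3.853, D₂ = 1/ε_s+1/ε₂−1 = 11.79.
Solve for T_s⁴: T_s⁴ = (D₂·T₁⁴ + D₁·T₂⁴)/(D₁+D₂) = 4.111×10¹⁰ K⁴.

T_s ≈ 450 K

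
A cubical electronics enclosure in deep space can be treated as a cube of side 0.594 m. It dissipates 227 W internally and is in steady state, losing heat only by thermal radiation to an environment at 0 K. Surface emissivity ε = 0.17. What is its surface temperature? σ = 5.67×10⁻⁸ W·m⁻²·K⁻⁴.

Steady state: internal power = radiated power, P = εσA T⁴.
Radiating area A = 6L² = 2.117 m².
T⁴ = P/(εσA) = 227/(0.17·5.67×10⁻⁸·2.117) = 1.112×10¹⁰ K⁴.
T = (1.112×10¹⁰)^(1/4).

T ≈ 325 K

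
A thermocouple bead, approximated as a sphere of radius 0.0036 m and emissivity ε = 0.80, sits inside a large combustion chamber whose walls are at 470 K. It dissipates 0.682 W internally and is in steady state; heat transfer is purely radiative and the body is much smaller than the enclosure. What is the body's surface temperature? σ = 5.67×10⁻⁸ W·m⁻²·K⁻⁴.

For a small grey body in a large enclosure, net radiated power = εσA(T⁴ − T_w⁴).
Steady state: P = εσA(T⁴ − T_w⁴) with A = 4πr² = 1.629×10⁻⁴ m².
T⁴ = P/(εσA) + T_w⁴ = 0.682/(0.80·5.67×10⁻⁸·1.629×10⁻⁴) + (470)⁴
    = 9.232×10¹⁰ + 4.880×10¹⁰ = 1.411×10¹¹ K⁴.

T ≈ 613 K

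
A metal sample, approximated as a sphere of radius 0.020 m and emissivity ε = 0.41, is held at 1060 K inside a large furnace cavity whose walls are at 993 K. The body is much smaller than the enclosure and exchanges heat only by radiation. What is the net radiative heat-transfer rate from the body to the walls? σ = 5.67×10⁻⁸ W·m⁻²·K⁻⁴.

For a small grey body in a large enclosure: P_net = εσA(T_body⁴ − T_wall⁴).
A = 4πr² = 0.005027 m²; T_body⁴ − T_wall⁴ = 1.262×10¹² − 9.723×10¹¹ = 2.902×10¹¹ K⁴.
|P_net| = 0.41·5.67×10⁻⁸·0.005027·2.902×10¹¹.

P_net ≈ 33.9 W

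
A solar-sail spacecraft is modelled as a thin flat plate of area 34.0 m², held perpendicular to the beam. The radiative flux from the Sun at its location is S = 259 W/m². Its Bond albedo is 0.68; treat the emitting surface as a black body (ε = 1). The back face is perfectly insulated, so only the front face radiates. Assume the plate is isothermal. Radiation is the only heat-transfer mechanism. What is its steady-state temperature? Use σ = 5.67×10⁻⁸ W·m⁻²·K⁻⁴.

T ≈ 196 K

At equilibrium, absorbed power = emitted power.
Absorbing cross-section = A = 34.00 m²; emitting surface = A = 34.00 m² (ratio 1).
(1−a)S·A_cross = εσ·A_surf·T⁴  ⇒  T⁴ = (1−a)S/(1σ).
T⁴ = 0.320·259/(1·5.67×10⁻⁸) = 1.462×10⁹ K⁴.
T = (1.462×10⁹)^(1/4).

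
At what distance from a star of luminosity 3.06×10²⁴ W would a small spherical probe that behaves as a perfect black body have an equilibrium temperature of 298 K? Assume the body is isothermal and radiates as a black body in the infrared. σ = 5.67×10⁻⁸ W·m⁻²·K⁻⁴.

d ≈ 1.17×10¹⁰ m

For an isothermal black-emitting sphere, (1−a)S·πr² = σ·4πr²·T⁴ ⇒ S = 4σT⁴/(1−a).
S = 4·5.67×10⁻⁸·(298)⁴/1.00 = 1789 W/m².
Flux falls as S = L/(4πd²), so d = √(L/(4πS)) = √(3.06×10²⁴/(4π·1789)).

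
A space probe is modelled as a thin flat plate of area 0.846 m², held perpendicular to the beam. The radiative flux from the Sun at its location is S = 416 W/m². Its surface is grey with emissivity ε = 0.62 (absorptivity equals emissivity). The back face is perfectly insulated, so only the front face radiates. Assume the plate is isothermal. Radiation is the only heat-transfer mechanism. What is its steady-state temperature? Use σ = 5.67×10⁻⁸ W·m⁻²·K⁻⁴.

T ≈ 293 K

At equilibrium, absorbed power = emitted power.
Absorbing cross-section = A = 0.8460 m²; emitting surface = A = 0.8460 m² (ratio 1).
εS·A_cross = εσ·A_surf·T⁴  ⇒  T⁴ = S/(1σ)   (ε cancels).
T⁴ = 416/(1·5.67×10⁻⁸) = 7.337×10⁹ K⁴.
T = (7.337×10⁹)^(1/4).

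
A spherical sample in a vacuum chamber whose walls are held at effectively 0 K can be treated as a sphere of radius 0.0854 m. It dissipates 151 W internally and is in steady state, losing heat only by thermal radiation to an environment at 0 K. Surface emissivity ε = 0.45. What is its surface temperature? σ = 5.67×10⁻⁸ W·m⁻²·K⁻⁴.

T ≈ 504 K

Steady state: internal power = radiated power, P = εσA T⁴.
Radiating area A = 4πr² = 0.09165 m².
T⁴ = P/(εσA) = 151/(0.45·5.67×10⁻⁸·0.09165) = 6.457×10¹⁰ K⁴.
T = (6.457×10¹⁰)^(1/4).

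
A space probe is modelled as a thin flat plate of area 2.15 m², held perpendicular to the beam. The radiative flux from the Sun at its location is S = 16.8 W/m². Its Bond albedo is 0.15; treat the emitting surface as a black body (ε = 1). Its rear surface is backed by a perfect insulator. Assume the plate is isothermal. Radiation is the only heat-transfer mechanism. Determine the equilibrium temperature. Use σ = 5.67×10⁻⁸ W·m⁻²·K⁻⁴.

T ≈ 126 K

At equilibrium, absorbed power = emitted power.
Absorbing cross-section = A = 2.150 m²; emitting surface = A = 2.150 m² (ratio 1).
(1−a)S·A_cross = εσ·A_surf·T⁴  ⇒  T⁴ = (1−a)S/(1σ).
T⁴ = 0.850·16.8/(1·5.67×10⁻⁸) = 2.519×10⁸ K⁴.
T = (2.519×10⁸)^(1/4).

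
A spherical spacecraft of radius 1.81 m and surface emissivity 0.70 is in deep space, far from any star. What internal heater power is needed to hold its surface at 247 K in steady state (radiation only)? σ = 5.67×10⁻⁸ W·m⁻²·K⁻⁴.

P = εσ·4πr²·T⁴.
4πr² = 41.17 m²; T⁴ = 3.722×10⁹ K⁴.
P = 0.70·5.67×10⁻⁸·41.17·3.722×10⁹.

P ≈ 6080 W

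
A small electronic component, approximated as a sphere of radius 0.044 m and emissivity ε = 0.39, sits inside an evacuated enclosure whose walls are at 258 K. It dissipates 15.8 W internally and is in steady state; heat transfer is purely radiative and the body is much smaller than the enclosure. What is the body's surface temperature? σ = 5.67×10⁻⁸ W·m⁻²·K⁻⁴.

For a small grey body in a large enclosure, net radiated power = εσA(T⁴ − T_w⁴).
Steady state: P = εσA(T⁴ − T_w⁴) with A = 4πr² = 0.02433 m².
T⁴ = P/(εσA) + T_w⁴ = 15.8/(0.39·5.67×10⁻⁸·0.02433) + (258)⁴
    = 2.937×10¹⁰ + 4.431×10⁹ = 3.380×10¹⁰ K⁴.

T ≈ 429 K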